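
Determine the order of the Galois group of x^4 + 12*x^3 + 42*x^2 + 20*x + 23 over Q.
4

The degree of the splitting field over Q equals the order of the Galois group, so first determine the group. The polynomial is an irreducible quartic over Q and its discriminant is 53086208, which is not a perfect square, so the Galois group is not contained in A_4. The resolvent cubic y^3 - 42*y^2 + 148*y + 152 has exactly one rational root, so the Galois group is C_4 or D_4. The quartic becomes reducible over Q(sqrt(disc)), so the group is C_4. The Galois group C_4 (4T1) has order 4, so the splitting field has degree 4 over Q.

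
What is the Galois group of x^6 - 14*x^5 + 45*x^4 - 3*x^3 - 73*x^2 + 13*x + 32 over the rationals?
PSL(2,5)

The polynomial f is an irreducible sextic over Q, so G = Gal(f/Q) is one of the 16 transitive subgroups 6T1, ..., 6T16 of S_6. The discriminant of f is 3646117689361 = 1909481^2, a perfect square, so G is contained in A_6. The transitive groups of degree 6 contained in A_6 are: A_4 (6T4, order 12), S_4 (6T7, order 24), (C_3 x C_3) : C_4 (6T10, order 36), PSL(2,5) (6T12, order 60), A_6 (6T15, order 360). By Dedekind's theorem, for a prime p not dividing disc(f) the degrees of the irreducible factors of f mod p form the cycle type of an element of G. Factoring f modulo the 21 such primes p <= 83 (skipping 7, 19, which divide the discriminant), each new pattern first appears at: mod 2: f = (x)(x^5 + x^3 + x^2 + x + 1), pattern 5+1; mod 11: f = (x^3 + x^2 + 9x + 6)(x^3 + 7x^2 + 7x + 9), pattern 3+3; mod 61: f = (x + 35)(x + 58)(x^2 + 38x + 23)(x^2 + 38x + 33), pattern 2+2+1+1. No other pattern occurs in this range, so the set of observed cycle types is {5+1, 3+3, 2+2+1+1}. The candidates containing elements of all these cycle types are PSL(2,5) (6T12) of order 60, A_6 (6T15) of order 360; the others are excluded. The observed types are precisely the cycle types that occur in PSL(2,5) (6T12) (apart from the identity). Each of the other remaining candidates has further cycle types, and by the Chebotarev density theorem the matching factorization patterns would occur for a proportion of primes equal to their share of the group: A_6 (6T15) additionally contains elements of type 4+2, 3+1+1+1 (130 of its 360 elements, about 36% of primes). None of the 21 primes tested shows any such pattern (for each of these groups the chance of that is below 10^-4), which rules them out. Hence G = PSL(2,5) (6T12), of order 60.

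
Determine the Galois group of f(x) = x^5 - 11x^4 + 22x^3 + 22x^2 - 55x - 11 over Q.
The polynomial f is an irreducible quintic over Q, so G = Gal(f/Q) is a transitive subgroup of S_5: one of C_5 (5T1, order 5), D_5 (5T2, order 10), F_20 (5T3, order 20), A_5 (5T4, order 60) or S_5 (5T5, order 120). The discriminant of f is 15352201216 = 123904^2, a perfect square, so G is contained in A_5. The transitive groups of degree 5 contained in A_5 are: C_5 (5T1, order 5), D_5 (5T2, order 10), A_5 (5T4, order 60). By Dedekind's theorem, for a prime p not dividing disc(f) the degrees of the irreducible factors of f mod p form the cycle type of an element of G. Factoring f modulo the 14 such primes p <= 53 (skipping 2, 11, which divide the discriminant), each new pattern first appears at: mod 3: f = (x^5 + x^4 + x^3 + x^2 + 2x + 1), pattern 5; mod 23: f = (x + 7)(x + 9)(x + 11)(x + 13)(x + 18), pattern 1+1+1+1+1. No other pattern occurs in this range, so the set of observed cycle types is {5, 1+1+1+1+1}. The candidates containing elements of all these cycle types are C_5 (5T1) of order 5, D_5 (5T2) of order 10, A_5 (5T4) of order 60; the others are excluded. The observed types are precisely the cycle types that occur in C_5 (5T1). Each of the other remaining candidates has further cycle types, and by the Chebotarev density theorem the matching factorization patterns would occur for a proportion of primes equal to their share of the group: D_5 (5T2) additionally contains elements of type 2+2+1 (5 of its 10 elements, about 50% of primes); A_5 (5T4) additionally contains elements of type 3+1+1, 2+2+1 (35 of its 60 elements, about 58% of primes). None of the 14 primes tested shows any such pattern (for each of these groups the chance of that is below 10^-4), which rules them out. Hence G = C_5 (5T1), of order 5.

C_5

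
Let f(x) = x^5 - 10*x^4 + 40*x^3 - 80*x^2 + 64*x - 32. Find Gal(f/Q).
The polynomial f is an irreducible quintic over Q, so G = Gal(f/Q) is a transitive subgroup of S_5: one of C_5 (5T1, order 5), D_5 (5T2, order 10), F_20 (5T3, order 20), A_5 (5T4, order 60) or S_5 (5T5, order 120). The discriminant of f is 3008364544, which is not a perfect square, so G is not contained in A_5. The transitive groups of degree 5 not contained in A_5 are: F_20 (5T3, order 20), S_5 (5T5, order 120). By Dedekind's theorem, for a prime p not dividing disc(f) the degrees of the irreducible factors of f mod p form the cycle type of an element of G. Factoring f modulo the 3 such primes p <= 7 (skipping 2, which divides the discriminant), each new pattern first appears at: mod 3: f = (x^5 + 2x^4 + x^3 + x^2 + x + 1), pattern 5; mod 7: f = (x^2 + x + 6)(x^3 + 3x^2 + 3x + 4), pattern 3+2. No other pattern occurs in this range, so the set of observed cycle types is {5, 3+2}. Among the candidates above, the only group containing elements of all these cycle types is S_5 (5T5) — F_20 (5T3) lacks at least one of them. Hence G = S_5 (5T5), of order 120.

5T5: S_5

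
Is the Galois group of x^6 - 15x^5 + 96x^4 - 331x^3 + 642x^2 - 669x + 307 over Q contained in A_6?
No

The polynomial is irreducible of degree 6 over Q. Its discriminant is -2066242608, which is not a perfect square. A Galois group lies in the alternating group exactly when the discriminant is a square in Q, so the Galois group (S_3) is not contained in A_6.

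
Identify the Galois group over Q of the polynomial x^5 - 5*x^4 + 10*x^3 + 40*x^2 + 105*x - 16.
F_20

The polynomial f is an irreducible quintic over Q, so G = Gal(f/Q) is a transitive subgroup of S_5: one of C_5 (5T1, order 5), D_5 (5T2, order 10), F_20 (5T3, order 20), A_5 (5T4, order 60) or S_5 (5T5, order 120). The discriminant of f is 14867345703125, which is not a perfect square, so G is not contained in A_5. The transitive groups of degree 5 not contained in A_5 are: F_20 (5T3, order 20), S_5 (5T5, order 120). By Dedekind's theorem, for a prime p not dividing disc(f) the degrees of the irreducible factors of f mod p form the cycle type of an element of G. Factoring f modulo the 18 such primes p <= 71 (skipping 5, 31, which divide the discriminant), each new pattern first appears at: mod 2: f = (x)(x^4 + x^3 + 1), pattern 4+1; mod 11: f = (x^5 + 6x^4 + 10x^3 + 7x^2 + 6x + 6), pattern 5; mod 19: f = (x + 13)(x^2 + 3x + 5)(x^2 + 17x + 17), pattern 2+2+1. No other pattern occurs in this range, so the set of observed cycle types is {4+1, 5, 2+2+1}. The candidates containing elements of all these cycle types are F_20 (5T3) of order 20, S_5 (5T5) of order 120; the others are excluded. The observed types are precisely the cycle types that occur in F_20 (5T3) (apart from the identity). Each of the other remaining candidates has further cycle types, and by the Chebotarev density theorem the matching factorization patterns would occur for a proportion of primes equal to their share of the group: S_5 (5T5) additionally contains elements of type 3+2, 3+1+1, 2+1+1+1 (50 of its 120 elements, about 42% of primes). None of the 18 primes tested shows any such pattern (for each of these groups the chance of that is below 10^-4), which rules them out. Hence G = F_20 (5T3), of order 20.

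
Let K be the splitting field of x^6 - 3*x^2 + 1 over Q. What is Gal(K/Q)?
The polynomial f is an irreducible sextic over Q, so G = Gal(f/Q) is one of the 16 transitive subgroups 6T1, ..., 6T16 of S_6. The discriminant of f is -419904, which is not a perfect square, so G is not contained in A_6. The transitive groups of degree 6 not contained in A_6 are: C_6 (6T1, order 6), S_3 (6T2, order 6), D_6 (6T3, order 12), C_3 x S_3 (6T5, order 18), A_4 x C_2 (6T6, order 24), S_4 (6T8, order 24), S_3 x S_3 (6T9, order 36), S_4 x C_2 (6T11, order 48), (S_3 x S_3) : C_2 (6T13, order 72), PGL(2,5) (6T14, order 120), S_6 (6T16, order 720). By Dedekind's theorem, for a prime p not dividing disc(f) the degrees of the irreducible factors of f mod p form the cycle type of an element of G. Factoring f modulo the 33 such primes p <= 149 (skipping 2, 3, which divide the discriminant), each new pattern first appears at: mod 5: f = (x^3 + 2x^2 + 2x + 3)(x^3 + 3x^2 + 2x + 2), pattern 3+3; mod 7: f = (x^6 + 4x^2 + 1), pattern 6; mod 17: f = (x + 8)(x + 9)(x^2 + 3)(x^2 + 10), pattern 2+2+1+1; mod 19: f = (x + 3)(x + 8)(x + 11)(x + 16)(x^2 + 16), pattern 2+1+1+1+1; mod 71: f = (x^2 + 16)(x^2 + 25)(x^2 + 30), pattern 2+2+2. No other pattern occurs in this range, so the set of observed cycle types is {3+3, 6, 2+2+1+1, 2+1+1+1+1, 2+2+2}. The candidates containing elements of all these cycle types are A_4 x C_2 (6T6) of order 24, S_4 x C_2 (6T11) of order 48, (S_3 x S_3) : C_2 (6T13) of order 72, S_6 (6T16) of order 720; the others are excluded. The observed types are precisely the cycle types that occur in A_4 x C_2 (6T6) (apart from the identity). Each of the other remaining candidates has further cycle types, and by the Chebotarev density theorem the matching factorization patterns would occur for a proportion of primes equal to their share of the group: S_4 x C_2 (6T11) additionally contains elements of type 4+2, 4+1+1 (12 of its 48 elements, about 25% of primes); (S_3 x S_3) : C_2 (6T13) additionally contains elements of type 4+2, 3+2+1, 3+1+1+1 (34 of its 72 elements, about 47% of primes); S_6 (6T16) additionally contains elements of type 5+1, 4+2, 4+1+1, 3+2+1, 3+1+1+1 (484 of its 720 elements, about 67% of primes). None of the 33 primes tested shows any such pattern (for each of these groups the chance of that is below 10^-4), which rules them out. Hence G = A_4 x C_2 (6T6), of order 24.

A_4 x C_2 (also written A4xC2)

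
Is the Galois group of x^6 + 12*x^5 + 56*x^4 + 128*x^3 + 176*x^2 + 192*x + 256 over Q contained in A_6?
No

The polynomial is irreducible of degree 6 over Q. Its discriminant is -5497558138880000, which is not a perfect square. A Galois group lies in the alternating group exactly when the discriminant is a square in Q, so the Galois group (S_4) is not contained in A_6.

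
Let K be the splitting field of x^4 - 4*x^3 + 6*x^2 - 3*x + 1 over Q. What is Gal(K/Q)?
The polynomial is an irreducible quartic over Q and its discriminant is 229, which is not a perfect square, so the Galois group is not contained in A_4. The resolvent cubic y^3 - 6*y^2 + 8*y - 1 is irreducible over Q. An irreducible resolvent with non-square discriminant gives S_4.

S_4 (also written S4)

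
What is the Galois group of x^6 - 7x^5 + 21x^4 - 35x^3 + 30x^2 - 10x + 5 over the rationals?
6T10: (C_3 x C_3) : C_4

The polynomial f is an irreducible sextic over Q, so G = Gal(f/Q) is one of the 16 transitive subgroups 6T1, ..., 6T16 of S_6. The discriminant of f is 525625 = 725^2, a perfect square, so G is contained in A_6. The transitive groups of degree 6 contained in A_6 are: A_4 (6T4, order 12), S_4 (6T7, order 24), (C_3 x C_3) : C_4 (6T10, order 36), PSL(2,5) (6T12, order 60), A_6 (6T15, order 360). By Dedekind's theorem, for a prime p not dividing disc(f) the degrees of the irreducible factors of f mod p form the cycle type of an element of G. Factoring f modulo the 19 such primes p <= 73 (skipping 5, 29, which divide the discriminant), each new pattern first appears at: mod 2: f = (x^2 + x + 1)(x^4 + x + 1), pattern 4+2; mod 11: f = (x^3 + 2x + 9)(x^3 + 4x^2 + 8x + 3), pattern 3+3; mod 19: f = (x + 6)(x + 7)(x^2 + 5x + 12)(x^2 + 13x + 10), pattern 2+2+1+1; mod 61: f = (x + 18)(x + 25)(x + 32)(x^3 + 40x^2 + 14x + 47), pattern 3+1+1+1. No other pattern occurs in this range, so the set of observed cycle types is {4+2, 3+3, 2+2+1+1, 3+1+1+1}. The candidates containing elements of all these cycle types are (C_3 x C_3) : C_4 (6T10) of order 36, A_6 (6T15) of order 360; the others are excluded. The observed types are precisely the cycle types that occur in (C_3 x C_3) : C_4 (6T10) (apart from the identity). Each of the other remaining candidates has further cycle types, and by the Chebotarev density theorem the matching factorization patterns would occur for a proportion of primes equal to their share of the group: A_6 (6T15) additionally contains elements of type 5+1 (144 of its 360 elements, about 40% of primes). None of the 19 primes tested shows any such pattern (for each of these groups the chance of that is below 10^-4), which rules them out. Hence G = (C_3 x C_3) : C_4 (6T10), of order 36.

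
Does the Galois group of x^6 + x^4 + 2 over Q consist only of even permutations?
The polynomial is irreducible of degree 6 over Q. Its discriminant is -1722368, which is not a perfect square. A Galois group lies in the alternating group exactly when the discriminant is a square in Q, so the Galois group (S_4 x C_2) is not contained in A_6.

No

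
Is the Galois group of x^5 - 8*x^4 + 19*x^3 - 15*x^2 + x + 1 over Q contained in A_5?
The polynomial is irreducible of degree 5 over Q. Its discriminant is 14641 = 121^2, a perfect square. A Galois group lies in the alternating group exactly when the discriminant is a square in Q, so the Galois group (C_5) is contained in A_5.

Yes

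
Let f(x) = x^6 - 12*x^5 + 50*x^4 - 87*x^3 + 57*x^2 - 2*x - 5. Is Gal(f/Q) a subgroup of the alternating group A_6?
The polynomial is irreducible of degree 6 over Q. Its discriminant is 30991489 = 5567^2, a perfect square. A Galois group lies in the alternating group exactly when the discriminant is a square in Q, so the Galois group (PSL(2,5)) is contained in A_6.

Yes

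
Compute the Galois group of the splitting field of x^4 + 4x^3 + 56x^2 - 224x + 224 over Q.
A_4, the alternating group on 4 letters

The polynomial is an irreducible quartic over Q and its discriminant is 23750508544 = 154112^2, a perfect square, so the Galois group is contained in A_4. The resolvent cubic y^3 - 56*y^2 - 1792*y - 3584 is irreducible over Q. An irreducible resolvent with square discriminant gives A_4.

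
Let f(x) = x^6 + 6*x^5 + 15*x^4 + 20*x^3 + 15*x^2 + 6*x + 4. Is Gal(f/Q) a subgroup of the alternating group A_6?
The polynomial is irreducible of degree 6 over Q. Its discriminant is -11337408, which is not a perfect square. A Galois group lies in the alternating group exactly when the discriminant is a square in Q, so the Galois group (S_3) is not contained in A_6.

No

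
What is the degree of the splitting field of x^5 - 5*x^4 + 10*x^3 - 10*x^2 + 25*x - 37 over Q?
60

The degree of the splitting field over Q equals the order of the Galois group, so first determine the group. The polynomial f is an irreducible quintic over Q, so G = Gal(f/Q) is a transitive subgroup of S_5: one of C_5 (5T1, order 5), D_5 (5T2, order 10), F_20 (5T3, order 20), A_5 (5T4, order 60) or S_5 (5T5, order 120). The discriminant of f is 1024000000 = 32000^2, a perfect square, so G is contained in A_5. The transitive groups of degree 5 contained in A_5 are: C_5 (5T1, order 5), D_5 (5T2, order 10), A_5 (5T4, order 60). By Dedekind's theorem, for a prime p not dividing disc(f) the degrees of the irreducible factors of f mod p form the cycle type of an element of G. Factoring f modulo the 2 such primes p <= 7 (skipping 2, 5, which divide the discriminant), each new pattern first appears at: mod 3: f = (x^5 + x^4 + x^3 + 2x^2 + x + 2), pattern 5; mod 7: f = (x + 3)(x + 4)(x^3 + 2x^2 + 5x + 1), pattern 3+1+1. No other pattern occurs in this range, so the set of observed cycle types is {5, 3+1+1}. Among the candidates above, the only group containing elements of all these cycle types is A_5 (5T4) — each of C_5 (5T1), D_5 (5T2) lacks at least one of them. Hence G = A_5 (5T4), of order 60. The Galois group A_5 (5T4) has order 60, so the splitting field has degree 60 over Q.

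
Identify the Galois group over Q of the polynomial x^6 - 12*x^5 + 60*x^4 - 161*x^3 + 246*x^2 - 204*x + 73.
C_6

The polynomial f is an irreducible sextic over Q, so G = Gal(f/Q) is one of the 16 transitive subgroups 6T1, ..., 6T16 of S_6. The discriminant of f is -19683, which is not a perfect square, so G is not contained in A_6. The transitive groups of degree 6 not contained in A_6 are: C_6 (6T1, order 6), S_3 (6T2, order 6), D_6 (6T3, order 12), C_3 x S_3 (6T5, order 18), A_4 x C_2 (6T6, order 24), S_4 (6T8, order 24), S_3 x S_3 (6T9, order 36), S_4 x C_2 (6T11, order 48), (S_3 x S_3) : C_2 (6T13, order 72), PGL(2,5) (6T14, order 120), S_6 (6T16, order 720). By Dedekind's theorem, for a prime p not dividing disc(f) the degrees of the irreducible factors of f mod p form the cycle type of an element of G. Factoring f modulo the 37 such primes p <= 163 (skipping 3, which divides the discriminant), each new pattern first appears at: mod 2: f = (x^6 + x^3 + 1), pattern 6; mod 7: f = (x^3 + x^2 + 5x + 1)(x^3 + x^2 + 5x + 3), pattern 3+3; mod 17: f = (x^2 + 3x + 8)(x^2 + 9x + 13)(x^2 + 10x + 11), pattern 2+2+2; mod 19: f = (x + 2)(x + 3)(x + 4)(x + 7)(x + 14)(x + 15), pattern 1+1+1+1+1+1. No other pattern occurs in this range, so the set of observed cycle types is {6, 3+3, 2+2+2, 1+1+1+1+1+1}. The candidates containing elements of all these cycle types are C_6 (6T1) of order 6, D_6 (6T3) of order 12, C_3 x S_3 (6T5) of order 18, A_4 x C_2 (6T6) of order 24, S_3 x S_3 (6T9) of order 36, S_4 x C_2 (6T11) of order 48, (S_3 x S_3) : C_2 (6T13) of order 72, PGL(2,5) (6T14) of order 120, S_6 (6T16) of order 720; the others are excluded. The observed types are precisely the cycle types that occur in C_6 (6T1). Each of the other remaining candidates has further cycle types, and by the Chebotarev density theorem the matching factorization patterns would occur for a proportion of primes equal to their share of the group: D_6 (6T3) additionally contains elements of type 2+2+1+1 (3 of its 12 elements, about 25% of primes); C_3 x S_3 (6T5) additionally contains elements of type 3+1+1+1 (4 of its 18 elements, about 22% of primes); A_4 x C_2 (6T6) additionally contains elements of type 2+2+1+1, 2+1+1+1+1 (6 of its 24 elements, about 25% of primes); S_3 x S_3 (6T9) additionally contains elements of type 3+1+1+1, 2+2+1+1 (13 of its 36 elements, about 36% of primes); S_4 x C_2 (6T11) additionally contains elements of type 4+2, 4+1+1, 2+2+1+1, 2+1+1+1+1 (24 of its 48 elements, about 50% of primes); (S_3 x S_3) : C_2 (6T13) additionally contains elements of type 4+2, 3+2+1, 3+1+1+1, 2+2+1+1, 2+1+1+1+1 (49 of its 72 elements, about 68% of primes); PGL(2,5) (6T14) additionally contains elements of type 5+1, 4+1+1, 2+2+1+1 (69 of its 120 elements, about 58% of primes); S_6 (6T16) additionally contains elements of type 5+1, 4+2, 4+1+1, 3+2+1, 3+1+1+1, 2+2+1+1, 2+1+1+1+1 (544 of its 720 elements, about 76% of primes). None of the 37 primes tested shows any such pattern (for each of these groups the chance of that is below 10^-4), which rules them out. Hence G = C_6 (6T1), of order 6.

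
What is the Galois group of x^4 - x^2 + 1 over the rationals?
The polynomial is an irreducible quartic over Q and its discriminant is 144 = 12^2, a perfect square, so the Galois group is contained in A_4. The resolvent cubic y^3 + y^2 - 4*y - 4 splits completely over Q, which gives the Klein four-group V_4.

V_4, the Klein four-group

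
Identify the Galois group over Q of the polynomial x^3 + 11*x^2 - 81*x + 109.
C_3 (also written C3)

The polynomial is an irreducible cubic over Q and its discriminant is 270400 = 520^2, a perfect square. For an irreducible cubic, a square discriminant forces the Galois group to be A_3, the cyclic group of order 3.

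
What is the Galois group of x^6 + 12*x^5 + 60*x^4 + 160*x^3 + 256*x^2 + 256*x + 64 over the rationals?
6T7: S_4

The polynomial f is an irreducible sextic over Q, so G = Gal(f/Q) is one of the 16 transitive subgroups 6T1, ..., 6T16 of S_6. The discriminant of f is 66039417143296 = 8126464^2, a perfect square, so G is contained in A_6. The transitive groups of degree 6 contained in A_6 are: A_4 (6T4, order 12), S_4 (6T7, order 24), (C_3 x C_3) : C_4 (6T10, order 36), PSL(2,5) (6T12, order 60), A_6 (6T15, order 360). By Dedekind's theorem, for a prime p not dividing disc(f) the degrees of the irreducible factors of f mod p form the cycle type of an element of G. Factoring f modulo the 79 such primes p <= 419 (skipping 2, 31, which divide the discriminant), each new pattern first appears at: mod 3: f = (x^2 + x + 2)(x^4 + 2x^3 + 2x^2 + x + 2), pattern 4+2; mod 5: f = (x^3 + 3x^2 + 2x + 2)(x^3 + 4x^2 + x + 2), pattern 3+3; mod 11: f = (x + 7)(x + 8)(x^2 + x + 4)(x^2 + 7x + 5), pattern 2+2+1+1; mod 67: f = (x + 6)(x + 8)(x + 24)(x + 47)(x + 63)(x + 65), pattern 1+1+1+1+1+1. No other pattern occurs in this range, so the set of observed cycle types is {4+2, 3+3, 2+2+1+1, 1+1+1+1+1+1}. The candidates containing elements of all these cycle types are S_4 (6T7) of order 24, (C_3 x C_3) : C_4 (6T10) of order 36, A_6 (6T15) of order 360; the others are excluded. The observed types are precisely the cycle types that occur in S_4 (6T7). Each of the other remaining candidates has further cycle types, and by the Chebotarev density theorem the matching factorization patterns would occur for a proportion of primes equal to their share of the group: (C_3 x C_3) : C_4 (6T10) additionally contains elements of type 3+1+1+1 (4 of its 36 elements, about 11% of primes); A_6 (6T15) additionally contains elements of type 5+1, 3+1+1+1 (184 of its 360 elements, about 51% of primes). None of the 79 primes tested shows any such pattern (for each of these groups the chance of that is below 10^-4), which rules them out. Hence G = S_4 (6T7), of order 24.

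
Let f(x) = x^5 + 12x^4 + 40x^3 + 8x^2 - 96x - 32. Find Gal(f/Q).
C_5 (also written C5)

The polynomial f is an irreducible quintic over Q, so G = Gal(f/Q) is a transitive subgroup of S_5: one of C_5 (5T1, order 5), D_5 (5T2, order 10), F_20 (5T3, order 20), A_5 (5T4, order 60) or S_5 (5T5, order 120). The discriminant of f is 15352201216 = 123904^2, a perfect square, so G is contained in A_5. The transitive groups of degree 5 contained in A_5 are: C_5 (5T1, order 5), D_5 (5T2, order 10), A_5 (5T4, order 60). By Dedekind's theorem, for a prime p not dividing disc(f) the degrees of the irreducible factors of f mod p form the cycle type of an element of G. Factoring f modulo the 14 such primes p <= 53 (skipping 2, 11, which divide the discriminant), each new pattern first appears at: mod 3: f = (x^5 + x^3 + 2x^2 + 1), pattern 5; mod 23: f = (x + 3)(x + 5)(x + 13)(x + 17)(x + 20), pattern 1+1+1+1+1. No other pattern occurs in this range, so the set of observed cycle types is {5, 1+1+1+1+1}. The candidates containing elements of all these cycle types are C_5 (5T1) of order 5, D_5 (5T2) of order 10, A_5 (5T4) of order 60; the others are excluded. The observed types are precisely the cycle types that occur in C_5 (5T1). Each of the other remaining candidates has further cycle types, and by the Chebotarev density theorem the matching factorization patterns would occur for a proportion of primes equal to their share of the group: D_5 (5T2) additionally contains elements of type 2+2+1 (5 of its 10 elements, about 50% of primes); A_5 (5T4) additionally contains elements of type 3+1+1, 2+2+1 (35 of its 60 elements, about 58% of primes). None of the 14 primes tested shows any such pattern (for each of these groups the chance of that is below 10^-4), which rules them out. Hence G = C_5 (5T1), of order 5.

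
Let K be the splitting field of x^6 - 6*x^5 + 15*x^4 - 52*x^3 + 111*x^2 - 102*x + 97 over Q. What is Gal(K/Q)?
D_6

The polynomial f is an irreducible sextic over Q, so G = Gal(f/Q) is one of the 16 transitive subgroups 6T1, ..., 6T16 of S_6. The discriminant of f is 1352605460594688, which is not a perfect square, so G is not contained in A_6. The transitive groups of degree 6 not contained in A_6 are: C_6 (6T1, order 6), S_3 (6T2, order 6), D_6 (6T3, order 12), C_3 x S_3 (6T5, order 18), A_4 x C_2 (6T6, order 24), S_4 (6T8, order 24), S_3 x S_3 (6T9, order 36), S_4 x C_2 (6T11, order 48), (S_3 x S_3) : C_2 (6T13, order 72), PGL(2,5) (6T14, order 120), S_6 (6T16, order 720). By Dedekind's theorem, for a prime p not dividing disc(f) the degrees of the irreducible factors of f mod p form the cycle type of an element of G. Factoring f modulo the 79 such primes p <= 419 (skipping 2, 3, which divide the discriminant), each new pattern first appears at: mod 5: f = (x^6 + 4x^5 + 3x^3 + x^2 + 3x + 2), pattern 6; mod 7: f = (x^2 + 1)(x^2 + 2x + 5)(x^2 + 6x + 4), pattern 2+2+2; mod 11: f = (x + 6)(x + 9)(x^2 + 2x + 2)(x^2 + 10x + 1), pattern 2+2+1+1; mod 13: f = (x^3 + 10x^2 + 3x + 2)(x^3 + 10x^2 + 3x + 3), pattern 3+3; mod 97: f = (x)(x + 3)(x + 34)(x + 42)(x + 49)(x + 60), pattern 1+1+1+1+1+1. No other pattern occurs in this range, so the set of observed cycle types is {6, 2+2+2, 2+2+1+1, 3+3, 1+1+1+1+1+1}. The candidates containing elements of all these cycle types are D_6 (6T3) of order 12, A_4 x C_2 (6T6) of order 24, S_3 x S_3 (6T9) of order 36, S_4 x C_2 (6T11) of order 48, (S_3 x S_3) : C_2 (6T13) of order 72, PGL(2,5) (6T14) of order 120, S_6 (6T16) of order 720; the others are excluded. The observed types are precisely the cycle types that occur in D_6 (6T3). Each of the other remaining candidates has further cycle types, and by the Chebotarev density theorem the matching factorization patterns would occur for a proportion of primes equal to their share of the group: A_4 x C_2 (6T6) additionally contains elements of type 2+1+1+1+1 (3 of its 24 elements, about 12% of primes); S_3 x S_3 (6T9) additionally contains elements of type 3+1+1+1 (4 of its 36 elements, about 11% of primes); S_4 x C_2 (6T11) additionally contains elements of type 4+2, 4+1+1, 2+1+1+1+1 (15 of its 48 elements, about 31% of primes); (S_3 x S_3) : C_2 (6T13) additionally contains elements of type 4+2, 3+2+1, 3+1+1+1, 2+1+1+1+1 (40 of its 72 elements, about 56% of primes); PGL(2,5) (6T14) additionally contains elements of type 5+1, 4+1+1 (54 of its 120 elements, about 45% of primes); S_6 (6T16) additionally contains elements of type 5+1, 4+2, 4+1+1, 3+2+1, 3+1+1+1, 2+1+1+1+1 (499 of its 720 elements, about 69% of primes). None of the 79 primes tested shows any such pattern (for each of these groups the chance of that is below 10^-4), which rules them out. Hence G = D_6 (6T3), of order 12.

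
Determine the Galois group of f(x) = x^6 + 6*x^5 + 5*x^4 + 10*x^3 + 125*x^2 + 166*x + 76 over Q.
(C_3 x C_3) : C_4, the transitive group 6T10 of order 36

The polynomial f is an irreducible sextic over Q, so G = Gal(f/Q) is one of the 16 transitive subgroups 6T1, ..., 6T16 of S_6. The discriminant of f is 38875225000000 = 6235000^2, a perfect square, so G is contained in A_6. The transitive groups of degree 6 contained in A_6 are: A_4 (6T4, order 12), S_4 (6T7, order 24), (C_3 x C_3) : C_4 (6T10, order 36), PSL(2,5) (6T12, order 60), A_6 (6T15, order 360). By Dedekind's theorem, for a prime p not dividing disc(f) the degrees of the irreducible factors of f mod p form the cycle type of an element of G. Factoring f modulo the 19 such primes p <= 83 (skipping 2, 5, 29, 43, which divide the discriminant), each new pattern first appears at: mod 3: f = (x^2 + 1)(x^4 + x^2 + x + 1), pattern 4+2; mod 11: f = (x^3 + 7x^2 + 5x + 3)(x^3 + 10x^2 + 7x + 7), pattern 3+3; mod 19: f = (x)(x + 5)(x^2 + 8x + 14)(x^2 + 12x + 4), pattern 2+2+1+1; mod 61: f = (x + 20)(x + 38)(x + 41)(x^3 + 29x^2 + 35x + 43), pattern 3+1+1+1. No other pattern occurs in this range, so the set of observed cycle types is {4+2, 3+3, 2+2+1+1, 3+1+1+1}. The candidates containing elements of all these cycle types are (C_3 x C_3) : C_4 (6T10) of order 36, A_6 (6T15) of order 360; the others are excluded. The observed types are precisely the cycle types that occur in (C_3 x C_3) : C_4 (6T10) (apart from the identity). Each of the other remaining candidates has further cycle types, and by the Chebotarev density theorem the matching factorization patterns would occur for a proportion of primes equal to their share of the group: A_6 (6T15) additionally contains elements of type 5+1 (144 of its 360 elements, about 40% of primes). None of the 19 primes tested shows any such pattern (for each of these groups the chance of that is below 10^-4), which rules them out. Hence G = (C_3 x C_3) : C_4 (6T10), of order 36.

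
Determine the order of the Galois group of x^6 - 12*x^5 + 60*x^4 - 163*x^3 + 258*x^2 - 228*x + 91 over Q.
18

The degree of the splitting field over Q equals the order of the Galois group, so first determine the group. The polynomial f is an irreducible sextic over Q, so G = Gal(f/Q) is one of the 16 transitive subgroups 6T1, ..., 6T16 of S_6. The discriminant of f is -177147, which is not a perfect square, so G is not contained in A_6. The transitive groups of degree 6 not contained in A_6 are: C_6 (6T1, order 6), S_3 (6T2, order 6), D_6 (6T3, order 12), C_3 x S_3 (6T5, order 18), A_4 x C_2 (6T6, order 24), S_4 (6T8, order 24), S_3 x S_3 (6T9, order 36), S_4 x C_2 (6T11, order 48), (S_3 x S_3) : C_2 (6T13, order 72), PGL(2,5) (6T14, order 120), S_6 (6T16, order 720). By Dedekind's theorem, for a prime p not dividing disc(f) the degrees of the irreducible factors of f mod p form the cycle type of an element of G. Factoring f modulo the 33 such primes p <= 139 (skipping 3, which divides the discriminant), each new pattern first appears at: mod 2: f = (x^6 + x^3 + 1), pattern 6; mod 7: f = (x)(x + 2)(x + 6)(x^3 + x^2 + 5x + 2), pattern 3+1+1+1; mod 17: f = (x^2 + 3)(x^2 + 8x + 4)(x^2 + 14x + 9), pattern 2+2+2; mod 19: f = (x^3 + 13x^2 + 12x + 2)(x^3 + 13x^2 + 12x + 17), pattern 3+3; mod 73: f = (x + 11)(x + 19)(x + 20)(x + 27)(x + 28)(x + 29), pattern 1+1+1+1+1+1. No other pattern occurs in this range, so the set of observed cycle types is {6, 3+1+1+1, 2+2+2, 3+3, 1+1+1+1+1+1}. The candidates containing elements of all these cycle types are C_3 x S_3 (6T5) of order 18, S_3 x S_3 (6T9) of order 36, (S_3 x S_3) : C_2 (6T13) of order 72, S_6 (6T16) of order 720; the others are excluded. The observed types are precisely the cycle types that occur in C_3 x S_3 (6T5). Each of the other remaining candidates has further cycle types, and by the Chebotarev density theorem the matching factorization patterns would occur for a proportion of primes equal to their share of the group: S_3 x S_3 (6T9) additionally contains elements of type 2+2+1+1 (9 of its 36 elements, about 25% of primes); (S_3 x S_3) : C_2 (6T13) additionally contains elements of type 4+2, 3+2+1, 2+2+1+1, 2+1+1+1+1 (45 of its 72 elements, about 62% of primes); S_6 (6T16) additionally contains elements of type 5+1, 4+2, 4+1+1, 3+2+1, 2+2+1+1, 2+1+1+1+1 (504 of its 720 elements, about 70% of primes). None of the 33 primes tested shows any such pattern (for each of these groups the chance of that is below 10^-4), which rules them out. Hence G = C_3 x S_3 (6T5), of order 18. The Galois group C_3 x S_3 (6T5) has order 18, so the splitting field has degree 18 over Q.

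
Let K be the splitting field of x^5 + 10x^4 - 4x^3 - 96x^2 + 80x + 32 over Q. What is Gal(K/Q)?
The polynomial f is an irreducible quintic over Q, so G = Gal(f/Q) is a transitive subgroup of S_5: one of C_5 (5T1, order 5), D_5 (5T2, order 10), F_20 (5T3, order 20), A_5 (5T4, order 60) or S_5 (5T5, order 120). The discriminant of f is 8121314443264 = 2849792^2, a perfect square, so G is contained in A_5. The transitive groups of degree 5 contained in A_5 are: C_5 (5T1, order 5), D_5 (5T2, order 10), A_5 (5T4, order 60). By Dedekind's theorem, for a prime p not dividing disc(f) the degrees of the irreducible factors of f mod p form the cycle type of an element of G. Factoring f modulo the 14 such primes p <= 59 (skipping 2, 11, 23, which divide the discriminant), each new pattern first appears at: mod 3: f = (x^5 + x^4 + 2x^3 + 2x + 2), pattern 5; mod 43: f = (x + 13)(x + 18)(x + 19)(x + 22)(x + 24), pattern 1+1+1+1+1. No other pattern occurs in this range, so the set of observed cycle types is {5, 1+1+1+1+1}. The candidates containing elements of all these cycle types are C_5 (5T1) of order 5, D_5 (5T2) of order 10, A_5 (5T4) of order 60; the others are excluded. The observed types are precisely the cycle types that occur in C_5 (5T1). Each of the other remaining candidates has further cycle types, and by the Chebotarev density theorem the matching factorization patterns would occur for a proportion of primes equal to their share of the group: D_5 (5T2) additionally contains elements of type 2+2+1 (5 of its 10 elements, about 50% of primes); A_5 (5T4) additionally contains elements of type 3+1+1, 2+2+1 (35 of its 60 elements, about 58% of primes). None of the 14 primes tested shows any such pattern (for each of these groups the chance of that is below 10^-4), which rules them out. Hence G = C_5 (5T1), of order 5.

C_5, the cyclic group of order 5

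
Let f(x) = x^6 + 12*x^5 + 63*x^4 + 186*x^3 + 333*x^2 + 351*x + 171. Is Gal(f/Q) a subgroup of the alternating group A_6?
The polynomial is irreducible of degree 6 over Q. Its discriminant is -129140163, which is not a perfect square. A Galois group lies in the alternating group exactly when the discriminant is a square in Q, so the Galois group (C_6) is not contained in A_6.

No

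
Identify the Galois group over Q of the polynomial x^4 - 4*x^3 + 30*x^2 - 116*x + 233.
The polynomial is an irreducible quartic over Q and its discriminant is 1358954496 = 36864^2, a perfect square, so the Galois group is contained in A_4. The resolvent cubic y^3 - 30*y^2 - 468*y + 10776 is irreducible over Q. An irreducible resolvent with square discriminant gives A_4.

4T4: A_4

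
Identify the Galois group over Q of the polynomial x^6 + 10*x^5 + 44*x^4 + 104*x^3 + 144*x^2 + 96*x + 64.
C_6 (order 6)

The polynomial f is an irreducible sextic over Q, so G = Gal(f/Q) is one of the 16 transitive subgroups 6T1, ..., 6T16 of S_6. The discriminant of f is -18046378835968, which is not a perfect square, so G is not contained in A_6. The transitive groups of degree 6 not contained in A_6 are: C_6 (6T1, order 6), S_3 (6T2, order 6), D_6 (6T3, order 12), C_3 x S_3 (6T5, order 18), A_4 x C_2 (6T6, order 24), S_4 (6T8, order 24), S_3 x S_3 (6T9, order 36), S_4 x C_2 (6T11, order 48), (S_3 x S_3) : C_2 (6T13, order 72), PGL(2,5) (6T14, order 120), S_6 (6T16, order 720). By Dedekind's theorem, for a prime p not dividing disc(f) the degrees of the irreducible factors of f mod p form the cycle type of an element of G. Factoring f modulo the 37 such primes p <= 167 (skipping 2, 7, which divide the discriminant), each new pattern first appears at: mod 3: f = (x^6 + x^5 + 2x^4 + 2x^3 + 1), pattern 6; mod 11: f = (x^3 + 3x^2 + 2x + 8)(x^3 + 7x^2 + 10x + 8), pattern 3+3; mod 13: f = (x^2 + 5x + 10)(x^2 + 7x + 1)(x^2 + 11x + 9), pattern 2+2+2; mod 29: f = (x + 5)(x + 13)(x + 16)(x + 19)(x + 21)(x + 23), pattern 1+1+1+1+1+1. No other pattern occurs in this range, so the set of observed cycle types is {6, 3+3, 2+2+2, 1+1+1+1+1+1}. The candidates containing elements of all these cycle types are C_6 (6T1) of order 6, D_6 (6T3) of order 12, C_3 x S_3 (6T5) of order 18, A_4 x C_2 (6T6) of order 24, S_3 x S_3 (6T9) of order 36, S_4 x C_2 (6T11) of order 48, (S_3 x S_3) : C_2 (6T13) of order 72, PGL(2,5) (6T14) of order 120, S_6 (6T16) of order 720; the others are excluded. The observed types are precisely the cycle types that occur in C_6 (6T1). Each of the other remaining candidates has further cycle types, and by the Chebotarev density theorem the matching factorization patterns would occur for a proportion of primes equal to their share of the group: D_6 (6T3) additionally contains elements of type 2+2+1+1 (3 of its 12 elements, about 25% of primes); C_3 x S_3 (6T5) additionally contains elements of type 3+1+1+1 (4 of its 18 elements, about 22% of primes); A_4 x C_2 (6T6) additionally contains elements of type 2+2+1+1, 2+1+1+1+1 (6 of its 24 elements, about 25% of primes); S_3 x S_3 (6T9) additionally contains elements of type 3+1+1+1, 2+2+1+1 (13 of its 36 elements, about 36% of primes); S_4 x C_2 (6T11) additionally contains elements of type 4+2, 4+1+1, 2+2+1+1, 2+1+1+1+1 (24 of its 48 elements, about 50% of primes); (S_3 x S_3) : C_2 (6T13) additionally contains elements of type 4+2, 3+2+1, 3+1+1+1, 2+2+1+1, 2+1+1+1+1 (49 of its 72 elements, about 68% of primes); PGL(2,5) (6T14) additionally contains elements of type 5+1, 4+1+1, 2+2+1+1 (69 of its 120 elements, about 58% of primes); S_6 (6T16) additionally contains elements of type 5+1, 4+2, 4+1+1, 3+2+1, 3+1+1+1, 2+2+1+1, 2+1+1+1+1 (544 of its 720 elements, about 76% of primes). None of the 37 primes tested shows any such pattern (for each of these groups the chance of that is below 10^-4), which rules them out. Hence G = C_6 (6T1), of order 6.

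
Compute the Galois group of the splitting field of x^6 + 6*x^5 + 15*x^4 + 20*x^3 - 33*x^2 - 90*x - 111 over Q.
A_4 (also written A4)

The polynomial f is an irreducible sextic over Q, so G = Gal(f/Q) is one of the 16 transitive subgroups 6T1, ..., 6T16 of S_6. The discriminant of f is 450868486864896 = 21233664^2, a perfect square, so G is contained in A_6. The transitive groups of degree 6 contained in A_6 are: A_4 (6T4, order 12), S_4 (6T7, order 24), (C_3 x C_3) : C_4 (6T10, order 36), PSL(2,5) (6T12, order 60), A_6 (6T15, order 360). By Dedekind's theorem, for a prime p not dividing disc(f) the degrees of the irreducible factors of f mod p form the cycle type of an element of G. Factoring f modulo the 33 such primes p <= 149 (skipping 2, 3, which divide the discriminant), each new pattern first appears at: mod 5: f = (x^3 + 4x + 3)(x^3 + x^2 + x + 3), pattern 3+3; mod 17: f = (x + 5)(x + 14)(x^2 + 2x + 6)(x^2 + 2x + 12), pattern 2+2+1+1; mod 71: f = (x + 8)(x + 9)(x + 11)(x + 62)(x + 64)(x + 65), pattern 1+1+1+1+1+1. No other pattern occurs in this range, so the set of observed cycle types is {3+3, 2+2+1+1, 1+1+1+1+1+1}. The candidates containing elements of all these cycle types are A_4 (6T4) of order 12, S_4 (6T7) of order 24, (C_3 x C_3) : C_4 (6T10) of order 36, PSL(2,5) (6T12) of order 60, A_6 (6T15) of order 360; the others are excluded. The observed types are precisely the cycle types that occur in A_4 (6T4). Each of the other remaining candidates has further cycle types, and by the Chebotarev density theorem the matching factorization patterns would occur for a proportion of primes equal to their share of the group: S_4 (6T7) additionally contains elements of type 4+2 (6 of its 24 elements, about 25% of primes); (C_3 x C_3) : C_4 (6T10) additionally contains elements of type 4+2, 3+1+1+1 (22 of its 36 elements, about 61% of primes); PSL(2,5) (6T12) additionally contains elements of type 5+1 (24 of its 60 elements, about 40% of primes); A_6 (6T15) additionally contains elements of type 5+1, 4+2, 3+1+1+1 (274 of its 360 elements, about 76% of primes). None of the 33 primes tested shows any such pattern (for each of these groups the chance of that is below 10^-4), which rules them out. Hence G = A_4 (6T4), of order 12.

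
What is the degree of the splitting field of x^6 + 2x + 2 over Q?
720

The degree of the splitting field over Q equals the order of the Galois group, so first determine the group. The polynomial f is an irreducible sextic over Q, so G = Gal(f/Q) is one of the 16 transitive subgroups 6T1, ..., 6T16 of S_6. The discriminant of f is -1292992, which is not a perfect square, so G is not contained in A_6. The transitive groups of degree 6 not contained in A_6 are: C_6 (6T1, order 6), S_3 (6T2, order 6), D_6 (6T3, order 12), C_3 x S_3 (6T5, order 18), A_4 x C_2 (6T6, order 24), S_4 (6T8, order 24), S_3 x S_3 (6T9, order 36), S_4 x C_2 (6T11, order 48), (S_3 x S_3) : C_2 (6T13, order 72), PGL(2,5) (6T14, order 120), S_6 (6T16, order 720). By Dedekind's theorem, for a prime p not dividing disc(f) the degrees of the irreducible factors of f mod p form the cycle type of an element of G. Factoring f modulo the 3 such primes p <= 7 (skipping 2, which divides the discriminant), each new pattern first appears at: mod 3: f = (x^6 + 2x + 2), pattern 6; mod 5: f = (x + 3)(x + 4)(x^4 + 3x^3 + 2x^2 + 1), pattern 4+1+1; mod 7: f = (x + 5)(x^2 + 4x + 5)(x^3 + 5x^2 + 4), pattern 3+2+1. No other pattern occurs in this range, so the set of observed cycle types is {6, 4+1+1, 3+2+1}. Among the candidates above, the only group containing elements of all these cycle types is S_6 (6T16); every other candidate lacks at least one of them. Hence G = S_6 (6T16), of order 720. The Galois group S_6 (6T16) has order 720, so the splitting field has degree 720 over Q.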